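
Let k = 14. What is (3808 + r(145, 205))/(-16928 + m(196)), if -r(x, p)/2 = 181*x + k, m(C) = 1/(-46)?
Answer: 2240660/778689 ≈ 2.8775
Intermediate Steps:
m(C) = -1/46
r(x, p) = -28 - 362*x (r(x, p) = -2*(181*x + 14) = -2*(14 + 181*x) = -28 - 362*x)
(3808 + r(145, 205))/(-16928 + m(196)) = (3808 + (-28 - 362*145))/(-16928 - 1/46) = (3808 + (-28 - 52490))/(-778689/46) = (3808 - 52518)*(-46/778689) = -48710*(-46/778689) = 2240660/778689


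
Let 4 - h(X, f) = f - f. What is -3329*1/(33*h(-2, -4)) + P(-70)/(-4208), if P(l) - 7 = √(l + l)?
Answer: -3502339/138864 - I*√35/2104 ≈ -25.221 - 0.0028118*I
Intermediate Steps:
h(X, f) = 4 (h(X, f) = 4 - (f - f) = 4 - 1*0 = 4 + 0 = 4)
P(l) = 7 + √2*√l (P(l) = 7 + √(l + l) = 7 + √(2*l) = 7 + √2*√l)
-3329*1/(33*h(-2, -4)) + P(-70)/(-4208) = -3329/(4*33) + (7 + √2*√(-70))/(-4208) = -3329/132 + (7 + √2*(I*√70))*(-1/4208) = -3329*1/132 + (7 + 2*I*√35)*(-1/4208) = -3329/132 + (-7/4208 - I*√35/2104) = -3502339/138864 - I*√35/2104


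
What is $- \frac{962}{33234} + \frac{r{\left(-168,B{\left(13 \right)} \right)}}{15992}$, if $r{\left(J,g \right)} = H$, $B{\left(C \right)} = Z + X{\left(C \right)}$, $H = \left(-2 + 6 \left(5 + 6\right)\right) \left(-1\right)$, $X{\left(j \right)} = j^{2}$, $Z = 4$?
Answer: $- \frac{1094455}{33217383} \approx -0.032948$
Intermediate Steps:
$H = -64$ ($H = \left(-2 + 6 \cdot 11\right) \left(-1\right) = \left(-2 + 66\right) \left(-1\right) = 64 \left(-1\right) = -64$)
$B{\left(C \right)} = 4 + C^{2}$
$r{\left(J,g \right)} = -64$
$- \frac{962}{33234} + \frac{r{\left(-168,B{\left(13 \right)} \right)}}{15992} = - \frac{962}{33234} - \frac{64}{15992} = \left(-962\right) \frac{1}{33234} - \frac{8}{1999} = - \frac{481}{16617} - \frac{8}{1999} = - \frac{1094455}{33217383}$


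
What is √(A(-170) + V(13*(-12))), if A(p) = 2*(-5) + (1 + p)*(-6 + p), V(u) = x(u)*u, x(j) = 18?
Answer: √26926 ≈ 164.09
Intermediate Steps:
V(u) = 18*u
A(p) = -10 + (1 + p)*(-6 + p)
√(A(-170) + V(13*(-12))) = √((-16 + (-170)² - 5*(-170)) + 18*(13*(-12))) = √((-16 + 28900 + 850) + 18*(-156)) = √(29734 - 2808) = √26926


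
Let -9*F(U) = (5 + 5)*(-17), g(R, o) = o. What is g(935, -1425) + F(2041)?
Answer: -12655/9 ≈ -1406.1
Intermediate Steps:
F(U) = 170/9 (F(U) = -(5 + 5)*(-17)/9 = -10*(-17)/9 = -1/9*(-170) = 170/9)
g(935, -1425) + F(2041) = -1425 + 170/9 = -12655/9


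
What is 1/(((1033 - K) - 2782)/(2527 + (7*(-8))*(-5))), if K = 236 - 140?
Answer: -2807/1845 ≈ -1.5214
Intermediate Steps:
K = 96
1/(((1033 - K) - 2782)/(2527 + (7*(-8))*(-5))) = 1/(((1033 - 1*96) - 2782)/(2527 + (7*(-8))*(-5))) = 1/(((1033 - 96) - 2782)/(2527 - 56*(-5))) = 1/((937 - 2782)/(2527 + 280)) = 1/(-1845/2807) = -2807/1845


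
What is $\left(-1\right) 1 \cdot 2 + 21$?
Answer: $19$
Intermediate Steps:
$\left(-1\right) 1 \cdot 2 + 21 = \left(-1\right) 2 + 21 = -2 + 21 = 19$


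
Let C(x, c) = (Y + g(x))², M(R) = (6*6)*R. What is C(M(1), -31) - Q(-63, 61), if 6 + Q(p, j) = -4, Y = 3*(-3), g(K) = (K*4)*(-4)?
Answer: 342235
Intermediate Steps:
g(K) = -16*K (g(K) = (4*K)*(-4) = -16*K)
Y = -9
Q(p, j) = -10 (Q(p, j) = -6 - 4 = -10)
M(R) = 36*R
C(x, c) = (-9 - 16*x)²
C(M(1), -31) - Q(-63, 61) = (9 + 16*(36*1))² - 1*(-10) = (9 + 16*36)² + 10 = (9 + 576)² + 10 = 585² + 10 = 342225 + 10 = 342235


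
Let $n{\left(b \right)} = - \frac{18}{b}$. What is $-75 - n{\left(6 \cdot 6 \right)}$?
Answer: $- \frac{149}{2} \approx -74.5$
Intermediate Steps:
$-75 - n{\left(6 \cdot 6 \right)} = -75 - - \frac{18}{6 \cdot 6} = -75 - - \frac{18}{36} = -75 - \left(-18\right) \frac{1}{36} = -75 - - \frac{1}{2} = -75 + \frac{1}{2} = - \frac{149}{2}$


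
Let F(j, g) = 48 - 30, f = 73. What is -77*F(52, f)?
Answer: -1386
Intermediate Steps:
F(j, g) = 18
-77*F(52, f) = -77*18 = -1386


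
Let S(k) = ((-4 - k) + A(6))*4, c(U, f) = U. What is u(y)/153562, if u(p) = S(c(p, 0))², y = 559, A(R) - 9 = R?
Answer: 2402432/76781 ≈ 31.289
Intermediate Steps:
A(R) = 9 + R
S(k) = 44 - 4*k (S(k) = ((-4 - k) + (9 + 6))*4 = ((-4 - k) + 15)*4 = (11 - k)*4 = 44 - 4*k)
u(p) = (44 - 4*p)²
u(y)/153562 = (16*(-11 + 559)²)/153562 = (16*548²)*(1/153562) = (16*300304)*(1/153562) = 4804864*(1/153562) = 2402432/76781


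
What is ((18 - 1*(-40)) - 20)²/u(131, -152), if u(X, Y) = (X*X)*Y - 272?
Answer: -361/652186 ≈ -0.00055352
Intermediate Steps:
u(X, Y) = -272 + Y*X² (u(X, Y) = X²*Y - 272 = Y*X² - 272 = -272 + Y*X²)
((18 - 1*(-40)) - 20)²/u(131, -152) = ((18 - 1*(-40)) - 20)²/(-272 - 152*131²) = ((18 + 40) - 20)²/(-272 - 152*17161) = (58 - 20)²/(-272 - 2608472) = 38²/(-2608744) = 1444*(-1/2608744) = -361/652186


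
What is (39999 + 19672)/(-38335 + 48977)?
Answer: 59671/10642 ≈ 5.6071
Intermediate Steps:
(39999 + 19672)/(-38335 + 48977) = 59671/10642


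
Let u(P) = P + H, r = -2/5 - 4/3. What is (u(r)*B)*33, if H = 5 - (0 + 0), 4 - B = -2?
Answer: 3234/5 ≈ 646.80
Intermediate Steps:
B = 6 (B = 4 - 1*(-2) = 4 + 2 = 6)
H = 5 (H = 5 - 1*0 = 5 + 0 = 5)
r = -26/15 (r = -2*1/5 - 4*1/3 = -2/5 - 4/3 = -26/15 ≈ -1.7333)
u(P) = 5 + P (u(P) = P + 5 = 5 + P)
(u(r)*B)*33 = ((5 - 26/15)*6)*33 = ((49/15)*6)*33 = (98/5)*33 = 3234/5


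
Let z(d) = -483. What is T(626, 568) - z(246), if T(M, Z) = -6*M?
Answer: -3273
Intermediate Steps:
T(626, 568) - z(246) = -6*626 - 1*(-483) = -3756 + 483 = -3273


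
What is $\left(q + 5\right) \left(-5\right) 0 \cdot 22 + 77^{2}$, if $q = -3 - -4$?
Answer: $5929$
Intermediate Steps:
$q = 1$ ($q = -3 + 4 = 1$)
$\left(q + 5\right) \left(-5\right) 0 \cdot 22 + 77^{2} = \left(1 + 5\right) \left(-5\right) 0 \cdot 22 + 77^{2} = 6 \left(-5\right) 0 \cdot 22 + 5929 = \left(-30\right) 0 \cdot 22 + 5929 = 0 \cdot 22 + 5929 = 0 + 5929 = 5929$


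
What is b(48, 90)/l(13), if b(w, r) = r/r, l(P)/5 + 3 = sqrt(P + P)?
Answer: 3/85 + sqrt(26)/85 ≈ 0.095283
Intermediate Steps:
l(P) = -15 + 5*sqrt(2)*sqrt(P) (l(P) = -15 + 5*sqrt(P + P) = -15 + 5*sqrt(2*P) = -15 + 5*(sqrt(2)*sqrt(P)) = -15 + 5*sqrt(2)*sqrt(P))
b(w, r) = 1
b(48, 90)/l(13) = 1/(-15 + 5*sqrt(2)*sqrt(13)) = 1/(-15 + 5*sqrt(26))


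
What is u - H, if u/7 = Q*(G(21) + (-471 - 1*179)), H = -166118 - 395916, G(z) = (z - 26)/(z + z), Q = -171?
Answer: 2680453/2 ≈ 1.3402e+6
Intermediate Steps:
G(z) = (-26 + z)/(2*z) (G(z) = (-26 + z)/((2*z)) = (-26 + z)*(1/(2*z)) = (-26 + z)/(2*z))
H = -562034
u = 1556385/2 (u = 7*(-171*((1/2)*(-26 + 21)/21 + (-471 - 1*179))) = 7*(-171*((1/2)*(1/21)*(-5) + (-471 - 179))) = 7*(-171*(-5/42 - 650)) = 7*(-171*(-27305/42)) = 7*(1556385/14) = 1556385/2 ≈ 7.7819e+5)
u - H = 1556385/2 - 1*(-562034) = 1556385/2 + 562034 = 2680453/2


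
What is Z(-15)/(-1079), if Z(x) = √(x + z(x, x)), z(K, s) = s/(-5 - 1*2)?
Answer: -3*I*√70/7553 ≈ -0.0033232*I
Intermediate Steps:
z(K, s) = -s/7 (z(K, s) = s/(-5 - 2) = s/(-7) = s*(-⅐) = -s/7)
Z(x) = √42*√x/7 (Z(x) = √(x - x/7) = √(6*x/7) = √42*√x/7)
Z(-15)/(-1079) = (√42*√(-15)/7)/(-1079) = (√42*(I*√15)/7)*(-1/1079) = (3*I*√70/7)*(-1/1079) = -3*I*√70/7553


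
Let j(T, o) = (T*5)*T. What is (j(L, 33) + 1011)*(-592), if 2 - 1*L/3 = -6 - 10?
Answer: -9229872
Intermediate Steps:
L = 54 (L = 6 - 3*(-6 - 10) = 6 - 3*(-16) = 6 + 48 = 54)
j(T, o) = 5*T² (j(T, o) = (5*T)*T = 5*T²)
(j(L, 33) + 1011)*(-592) = (5*54² + 1011)*(-592) = (5*2916 + 1011)*(-592) = (14580 + 1011)*(-592) = 15591*(-592) = -9229872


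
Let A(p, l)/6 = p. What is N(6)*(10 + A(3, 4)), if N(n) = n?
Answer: 168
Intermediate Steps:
A(p, l) = 6*p
N(6)*(10 + A(3, 4)) = 6*(10 + 6*3) = 6*(10 + 18) = 6*28 = 168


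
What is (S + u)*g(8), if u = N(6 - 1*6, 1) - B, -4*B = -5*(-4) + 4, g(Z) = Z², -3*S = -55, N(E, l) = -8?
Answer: 3136/3 ≈ 1045.3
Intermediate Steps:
S = 55/3 (S = -⅓*(-55) = 55/3 ≈ 18.333)
B = -6 (B = -(-5*(-4) + 4)/4 = -(20 + 4)/4 = -¼*24 = -6)
u = -2 (u = -8 - 1*(-6) = -8 + 6 = -2)
(S + u)*g(8) = (55/3 - 2)*8² = (49/3)*64 = 3136/3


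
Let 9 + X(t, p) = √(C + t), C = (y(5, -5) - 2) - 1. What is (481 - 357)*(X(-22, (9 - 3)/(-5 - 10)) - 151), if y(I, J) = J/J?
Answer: -19840 + 248*I*√6 ≈ -19840.0 + 607.47*I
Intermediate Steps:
y(I, J) = 1
C = -2 (C = (1 - 2) - 1 = -1 - 1 = -2)
X(t, p) = -9 + √(-2 + t)
(481 - 357)*(X(-22, (9 - 3)/(-5 - 10)) - 151) = (481 - 357)*((-9 + √(-2 - 22)) - 151) = 124*((-9 + √(-24)) - 151) = 124*((-9 + 2*I*√6) - 151) = 124*(-160 + 2*I*√6) = -19840 + 248*I*√6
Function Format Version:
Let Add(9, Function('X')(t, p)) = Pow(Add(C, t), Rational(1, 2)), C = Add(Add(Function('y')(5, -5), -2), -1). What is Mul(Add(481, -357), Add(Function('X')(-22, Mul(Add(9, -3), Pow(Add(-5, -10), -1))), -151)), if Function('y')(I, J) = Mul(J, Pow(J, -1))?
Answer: Add(-19840, Mul(248, I, Pow(6, Rational(1, 2)))) ≈ Add(-19840., Mul(607.47, I))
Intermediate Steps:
Function('y')(I, J) = 1
C = -2 (C = Add(Add(1, -2), -1) = Add(-1, -1) = -2)
Function('X')(t, p) = Add(-9, Pow(Add(-2, t), Rational(1, 2)))
Mul(Add(481, -357), Add(Function('X')(-22, Mul(Add(9, -3), Pow(Add(-5, -10), -1))), -151)) = Mul(Add(481, -357), Add(Add(-9, Pow(Add(-2, -22), Rational(1, 2))), -151)) = Mul(124, Add(Add(-9, Pow(-24, Rational(1, 2))), -151)) = Mul(124, Add(Add(-9, Mul(2, I, Pow(6, Rational(1, 2)))), -151)) = Mul(124, Add(-160, Mul(2, I, Pow(6, Rational(1, 2))))) = Add(-19840, Mul(248, I, Pow(6, Rational(1, 2))))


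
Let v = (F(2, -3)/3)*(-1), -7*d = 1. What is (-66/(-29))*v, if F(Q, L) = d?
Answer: 22/203 ≈ 0.10837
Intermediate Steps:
d = -⅐ (d = -⅐*1 = -⅐ ≈ -0.14286)
F(Q, L) = -⅐
v = 1/21 (v = (-⅐/3)*(-1) = ((⅓)*(-⅐))*(-1) = -1/21*(-1) = 1/21 ≈ 0.047619)
(-66/(-29))*v = -66/(-29)*(1/21) = -66*(-1/29)*(1/21) = (66/29)*(1/21) = 22/203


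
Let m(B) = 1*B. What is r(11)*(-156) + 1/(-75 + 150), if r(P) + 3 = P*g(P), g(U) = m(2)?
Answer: -222299/75 ≈ -2964.0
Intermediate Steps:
m(B) = B
g(U) = 2
r(P) = -3 + 2*P (r(P) = -3 + P*2 = -3 + 2*P)
r(11)*(-156) + 1/(-75 + 150) = (-3 + 2*11)*(-156) + 1/(-75 + 150) = (-3 + 22)*(-156) + 1/75 = 19*(-156) + 1/75 = -2964 + 1/75 = -222299/75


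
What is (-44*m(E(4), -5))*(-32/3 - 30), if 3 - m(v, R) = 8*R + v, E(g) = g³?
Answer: -37576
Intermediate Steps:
m(v, R) = 3 - v - 8*R (m(v, R) = 3 - (8*R + v) = 3 - (v + 8*R) = 3 + (-v - 8*R) = 3 - v - 8*R)
(-44*m(E(4), -5))*(-32/3 - 30) = (-44*(3 - 1*4³ - 8*(-5)))*(-32/3 - 30) = (-44*(3 - 1*64 + 40))*(-32*⅓ - 30) = (-44*(3 - 64 + 40))*(-32/3 - 30) = -44*(-21)*(-122/3) = 924*(-122/3) = -37576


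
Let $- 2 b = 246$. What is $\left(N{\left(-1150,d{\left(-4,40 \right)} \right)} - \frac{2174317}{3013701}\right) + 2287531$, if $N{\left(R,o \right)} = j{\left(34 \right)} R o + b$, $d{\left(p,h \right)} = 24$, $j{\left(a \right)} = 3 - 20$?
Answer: $\frac{8307590111891}{3013701} \approx 2.7566 \cdot 10^{6}$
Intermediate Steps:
$b = -123$ ($b = \left(- \frac{1}{2}\right) 246 = -123$)
$j{\left(a \right)} = -17$ ($j{\left(a \right)} = 3 - 20 = -17$)
$N{\left(R,o \right)} = -123 - 17 R o$ ($N{\left(R,o \right)} = - 17 R o - 123 = -123 - 17 R o$)
$\left(N{\left(-1150,d{\left(-4,40 \right)} \right)} - \frac{2174317}{3013701}\right) + 2287531 = \left(\left(-123 - \left(-19550\right) 24\right) - \frac{2174317}{3013701}\right) + 2287531 = \left(\left(-123 + 469200\right) - \frac{2174317}{3013701}\right) + 2287531 = \left(469077 - \frac{2174317}{3013701}\right) + 2287531 = \frac{1413655649660}{3013701} + 2287531 = \frac{8307590111891}{3013701}$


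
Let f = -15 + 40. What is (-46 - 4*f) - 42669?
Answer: -42815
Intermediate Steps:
f = 25
(-46 - 4*f) - 42669 = (-46 - 4*25) - 42669 = (-46 - 100) - 42669 = -146 - 42669 = -42815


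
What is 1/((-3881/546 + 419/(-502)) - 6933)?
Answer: -68523/475614218 ≈ -0.00014407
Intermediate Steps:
1/((-3881/546 + 419/(-502)) - 6933) = 1/((-3881*1/546 + 419*(-1/502)) - 6933) = 1/((-3881/546 - 419/502) - 6933) = 1/(-544259/68523 - 6933) = 1/(-475614218/68523) = -68523/475614218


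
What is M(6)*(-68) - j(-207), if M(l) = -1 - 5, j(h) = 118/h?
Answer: 84574/207 ≈ 408.57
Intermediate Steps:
M(l) = -6
M(6)*(-68) - j(-207) = -6*(-68) - 118/(-207) = 408 - 118*(-1)/207 = 408 - 1*(-118/207) = 408 + 118/207 = 84574/207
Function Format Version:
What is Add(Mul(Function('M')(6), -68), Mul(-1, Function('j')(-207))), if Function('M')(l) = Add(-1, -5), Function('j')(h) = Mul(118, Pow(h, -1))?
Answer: Rational(84574, 207) ≈ 408.57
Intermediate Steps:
Function('M')(l) = -6
Add(Mul(Function('M')(6), -68), Mul(-1, Function('j')(-207))) = Add(Mul(-6, -68), Mul(-1, Mul(118, Pow(-207, -1)))) = Add(408, Mul(-1, Mul(118, Rational(-1, 207)))) = Add(408, Mul(-1, Rational(-118, 207))) = Add(408, Rational(118, 207)) = Rational(84574, 207)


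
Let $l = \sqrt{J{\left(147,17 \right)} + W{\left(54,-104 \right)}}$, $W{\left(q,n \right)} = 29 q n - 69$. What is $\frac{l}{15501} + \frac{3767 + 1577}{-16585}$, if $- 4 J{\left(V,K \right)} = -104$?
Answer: $- \frac{5344}{16585} + \frac{i \sqrt{162907}}{15501} \approx -0.32222 + 0.026038 i$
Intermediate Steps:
$J{\left(V,K \right)} = 26$ ($J{\left(V,K \right)} = \left(- \frac{1}{4}\right) \left(-104\right) = 26$)
$W{\left(q,n \right)} = -69 + 29 n q$ ($W{\left(q,n \right)} = 29 n q - 69 = -69 + 29 n q$)
$l = i \sqrt{162907}$ ($l = \sqrt{26 + \left(-69 + 29 \left(-104\right) 54\right)} = \sqrt{26 - 162933} = \sqrt{-162907} = i \sqrt{162907} \approx 403.62 i$)
$\frac{l}{15501} + \frac{3767 + 1577}{-16585} = \frac{i \sqrt{162907}}{15501} + \frac{3767 + 1577}{-16585} = i \sqrt{162907} \cdot \frac{1}{15501} + 5344 \left(- \frac{1}{16585}\right) = \frac{i \sqrt{162907}}{15501} - \frac{5344}{16585} = - \frac{5344}{16585} + \frac{i \sqrt{162907}}{15501}$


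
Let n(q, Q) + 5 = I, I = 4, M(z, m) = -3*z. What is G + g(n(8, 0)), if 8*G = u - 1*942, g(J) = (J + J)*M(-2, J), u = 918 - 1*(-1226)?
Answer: 553/4 ≈ 138.25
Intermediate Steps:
u = 2144 (u = 918 + 1226 = 2144)
n(q, Q) = -1 (n(q, Q) = -5 + 4 = -1)
g(J) = 12*J (g(J) = (J + J)*(-3*(-2)) = (2*J)*6 = 12*J)
G = 601/4 (G = (2144 - 1*942)/8 = (2144 - 942)/8 = (⅛)*1202 = 601/4 ≈ 150.25)
G + g(n(8, 0)) = 601/4 + 12*(-1) = 601/4 - 12 = 553/4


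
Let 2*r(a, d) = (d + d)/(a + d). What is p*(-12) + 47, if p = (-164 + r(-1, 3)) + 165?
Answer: 17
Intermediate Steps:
r(a, d) = d/(a + d) (r(a, d) = ((d + d)/(a + d))/2 = ((2*d)/(a + d))/2 = (2*d/(a + d))/2 = d/(a + d))
p = 5/2 (p = (-164 + 3/(-1 + 3)) + 165 = (-164 + 3/2) + 165 = -325/2 + 165 = 5/2 ≈ 2.5000)
p*(-12) + 47 = (5/2)*(-12) + 47 = -30 + 47 = 17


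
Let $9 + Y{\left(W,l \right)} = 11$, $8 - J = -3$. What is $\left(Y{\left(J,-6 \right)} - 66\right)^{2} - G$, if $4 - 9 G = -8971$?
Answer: $\frac{27889}{9} \approx 3098.8$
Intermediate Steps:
$J = 11$ ($J = 8 - -3 = 8 + 3 = 11$)
$Y{\left(W,l \right)} = 2$ ($Y{\left(W,l \right)} = -9 + 11 = 2$)
$G = \frac{8975}{9}$ ($G = \frac{4}{9} - - \frac{8971}{9} = \frac{4}{9} + \frac{8971}{9} = \frac{8975}{9} \approx 997.22$)
$\left(Y{\left(J,-6 \right)} - 66\right)^{2} - G = \left(2 - 66\right)^{2} - \frac{8975}{9} = \left(-64\right)^{2} - \frac{8975}{9} = 4096 - \frac{8975}{9} = \frac{27889}{9}$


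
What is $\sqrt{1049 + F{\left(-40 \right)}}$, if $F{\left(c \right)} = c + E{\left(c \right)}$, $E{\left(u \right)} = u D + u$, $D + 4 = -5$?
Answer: $\sqrt{1329} \approx 36.455$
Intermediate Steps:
$D = -9$ ($D = -4 - 5 = -9$)
$E{\left(u \right)} = - 8 u$ ($E{\left(u \right)} = u \left(-9\right) + u = - 9 u + u = - 8 u$)
$F{\left(c \right)} = - 7 c$ ($F{\left(c \right)} = c - 8 c = - 7 c$)
$\sqrt{1049 + F{\left(-40 \right)}} = \sqrt{1049 - -280} = \sqrt{1049 + 280} = \sqrt{1329}$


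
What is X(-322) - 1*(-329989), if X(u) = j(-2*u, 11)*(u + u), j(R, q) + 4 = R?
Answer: -82171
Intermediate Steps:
j(R, q) = -4 + R
X(u) = 2*u*(-4 - 2*u) (X(u) = (-4 - 2*u)*(u + u) = (-4 - 2*u)*(2*u) = 2*u*(-4 - 2*u))
X(-322) - 1*(-329989) = -4*(-322)*(2 - 322) - 1*(-329989) = -4*(-322)*(-320) + 329989 = -412160 + 329989 = -82171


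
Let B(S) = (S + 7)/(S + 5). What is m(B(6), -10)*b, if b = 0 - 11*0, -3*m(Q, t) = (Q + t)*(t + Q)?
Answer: 0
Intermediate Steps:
B(S) = (7 + S)/(5 + S)
m(Q, t) = -(Q + t)**2/3 (m(Q, t) = -(Q + t)*(t + Q)/3 = -(Q + t)*(Q + t)/3 = -(Q + t)**2/3)
b = 0 (b = 0 + 0 = 0)
m(B(6), -10)*b = -((7 + 6)/(5 + 6) - 10)**2/3*0 = -(13/11 - 10)**2/3*0 = -(-97/11)**2/3*0 = -1/3*9409/121*0 = -9409/363*0 = 0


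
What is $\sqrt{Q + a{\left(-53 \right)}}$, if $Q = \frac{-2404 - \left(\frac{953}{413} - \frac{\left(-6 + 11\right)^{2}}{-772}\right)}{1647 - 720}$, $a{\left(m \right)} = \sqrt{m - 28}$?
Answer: $\frac{\sqrt{-6298960830000195 + 21839072042396196 i}}{49260162} \approx 1.84 + 2.4457 i$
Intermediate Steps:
$a{\left(m \right)} = \sqrt{-28 + m}$
$Q = - \frac{255742595}{98520324}$ ($Q = \frac{-2404 - \left(\frac{953}{413} - 5^{2} \left(- \frac{1}{772}\right)\right)}{927} = \left(-2404 + \left(- \frac{953}{413} + 25 \left(- \frac{1}{772}\right)\right)\right) \frac{1}{927} = \left(-2404 - \frac{746041}{318836}\right) \frac{1}{927} = \left(- \frac{767227785}{318836}\right) \frac{1}{927} = - \frac{255742595}{98520324} \approx -2.5958$)
$\sqrt{Q + a{\left(-53 \right)}} = \sqrt{- \frac{255742595}{98520324} + \sqrt{-28 - 53}} = \sqrt{- \frac{255742595}{98520324} + \sqrt{-81}} = \sqrt{- \frac{255742595}{98520324} + 9 i}$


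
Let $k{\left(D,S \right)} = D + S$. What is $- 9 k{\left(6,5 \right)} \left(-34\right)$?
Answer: $3366$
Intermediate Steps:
$- 9 k{\left(6,5 \right)} \left(-34\right) = - 9 \left(6 + 5\right) \left(-34\right) = \left(-9\right) 11 \left(-34\right) = \left(-99\right) \left(-34\right) = 3366$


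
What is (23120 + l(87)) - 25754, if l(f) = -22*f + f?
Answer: -4461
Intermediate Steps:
l(f) = -21*f
(23120 + l(87)) - 25754 = (23120 - 21*87) - 25754 = (23120 - 1827) - 25754 = 21293 - 25754 = -4461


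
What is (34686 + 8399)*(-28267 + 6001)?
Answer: -959330610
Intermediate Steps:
(34686 + 8399)*(-28267 + 6001) = 43085*(-22266) = -959330610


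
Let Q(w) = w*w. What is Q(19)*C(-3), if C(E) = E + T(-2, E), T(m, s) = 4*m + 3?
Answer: -2888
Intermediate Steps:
T(m, s) = 3 + 4*m
Q(w) = w²
C(E) = -5 + E (C(E) = E + (3 + 4*(-2)) = E + (3 - 8) = E - 5 = -5 + E)
Q(19)*C(-3) = 19²*(-5 - 3) = 361*(-8) = -2888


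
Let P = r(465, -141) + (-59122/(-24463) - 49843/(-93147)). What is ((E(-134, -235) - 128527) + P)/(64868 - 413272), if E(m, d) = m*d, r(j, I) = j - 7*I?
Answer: 108899258829721/396946268936322 ≈ 0.27434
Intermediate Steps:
E(m, d) = d*m
P = 3315333494815/2278655061 (P = (465 - 7*(-141)) + (-59122/(-24463) - 49843/(-93147)) = (465 + 987) + (-59122*(-1/24463) - 49843*(-1/93147)) = 1452 + (59122/24463 + 49843/93147) = 1452 + 6726346243/2278655061 = 3315333494815/2278655061 ≈ 1455.0)
((E(-134, -235) - 128527) + P)/(64868 - 413272) = ((-235*(-134) - 128527) + 3315333494815/2278655061)/(64868 - 413272) = ((31490 - 128527) + 3315333494815/2278655061)/(-348404) = (-97037 + 3315333494815/2278655061)*(-1/348404) = -217798517659442/2278655061*(-1/348404) = 108899258829721/396946268936322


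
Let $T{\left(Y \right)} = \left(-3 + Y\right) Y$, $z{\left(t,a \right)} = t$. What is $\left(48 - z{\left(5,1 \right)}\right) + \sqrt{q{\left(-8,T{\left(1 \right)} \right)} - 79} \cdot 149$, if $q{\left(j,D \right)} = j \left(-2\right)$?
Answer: $43 + 447 i \sqrt{7} \approx 43.0 + 1182.7 i$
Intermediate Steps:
$T{\left(Y \right)} = Y \left(-3 + Y\right)$
$q{\left(j,D \right)} = - 2 j$
$\left(48 - z{\left(5,1 \right)}\right) + \sqrt{q{\left(-8,T{\left(1 \right)} \right)} - 79} \cdot 149 = \left(48 - 5\right) + \sqrt{\left(-2\right) \left(-8\right) - 79} \cdot 149 = \left(48 - 5\right) + \sqrt{16 - 79} \cdot 149 = 43 + \sqrt{-63} \cdot 149 = 43 + 3 i \sqrt{7} \cdot 149 = 43 + 447 i \sqrt{7}$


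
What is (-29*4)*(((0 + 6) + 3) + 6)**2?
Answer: -26100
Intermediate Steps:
(-29*4)*(((0 + 6) + 3) + 6)**2 = -116*((6 + 3) + 6)**2 = -116*(9 + 6)**2 = -116*15**2 = -116*225 = -26100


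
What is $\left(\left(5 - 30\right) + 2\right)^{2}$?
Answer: $529$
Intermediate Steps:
$\left(\left(5 - 30\right) + 2\right)^{2} = \left(-25 + 2\right)^{2} = \left(-23\right)^{2} = 529$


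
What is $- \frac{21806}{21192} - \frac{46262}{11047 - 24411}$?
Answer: $\frac{86121115}{35401236} \approx 2.4327$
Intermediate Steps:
$- \frac{21806}{21192} - \frac{46262}{11047 - 24411} = \left(-21806\right) \frac{1}{21192} - \frac{46262}{11047 - 24411} = - \frac{10903}{10596} - \frac{46262}{-13364} = - \frac{10903}{10596} - - \frac{23131}{6682} = - \frac{10903}{10596} + \frac{23131}{6682} = \frac{86121115}{35401236}$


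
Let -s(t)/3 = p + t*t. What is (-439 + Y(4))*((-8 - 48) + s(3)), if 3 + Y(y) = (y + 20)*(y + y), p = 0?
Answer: 20750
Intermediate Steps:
Y(y) = -3 + 2*y*(20 + y) (Y(y) = -3 + (y + 20)*(y + y) = -3 + (20 + y)*(2*y) = -3 + 2*y*(20 + y))
s(t) = -3*t² (s(t) = -3*(0 + t*t) = -3*(0 + t²) = -3*t²)
(-439 + Y(4))*((-8 - 48) + s(3)) = (-439 + (-3 + 2*4² + 40*4))*((-8 - 48) - 3*3²) = (-439 + (-3 + 2*16 + 160))*(-56 - 3*9) = (-439 + (-3 + 32 + 160))*(-56 - 27) = (-439 + 189)*(-83) = -250*(-83) = 20750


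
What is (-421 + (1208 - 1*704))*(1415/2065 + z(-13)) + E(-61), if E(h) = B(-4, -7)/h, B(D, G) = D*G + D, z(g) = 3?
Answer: 7695974/25193 ≈ 305.48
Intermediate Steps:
B(D, G) = D + D*G
E(h) = 24/h (E(h) = (-4*(1 - 7))/h = (-4*(-6))/h = 24/h)
(-421 + (1208 - 1*704))*(1415/2065 + z(-13)) + E(-61) = (-421 + (1208 - 1*704))*(1415/2065 + 3) + 24/(-61) = (-421 + (1208 - 704))*(1415*(1/2065) + 3) + 24*(-1/61) = (-421 + 504)*(283/413 + 3) - 24/61 = 83*(1522/413) - 24/61 = 126326/413 - 24/61 = 7695974/25193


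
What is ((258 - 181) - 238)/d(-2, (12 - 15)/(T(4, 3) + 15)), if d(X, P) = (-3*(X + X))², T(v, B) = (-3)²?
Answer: -161/144 ≈ -1.1181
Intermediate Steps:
T(v, B) = 9
d(X, P) = 36*X² (d(X, P) = (-6*X)² = 36*X²)
((258 - 181) - 238)/d(-2, (12 - 15)/(T(4, 3) + 15)) = ((258 - 181) - 238)/((36*(-2)²)) = (77 - 238)/((36*4)) = -161/144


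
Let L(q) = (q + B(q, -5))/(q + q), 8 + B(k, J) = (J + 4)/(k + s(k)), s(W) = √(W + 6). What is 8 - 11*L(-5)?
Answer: -241/40 ≈ -6.0250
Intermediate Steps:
s(W) = √(6 + W)
B(k, J) = -8 + (4 + J)/(k + √(6 + k)) (B(k, J) = -8 + (J + 4)/(k + √(6 + k)) = -8 + (4 + J)/(k + √(6 + k)))
L(q) = (q + (-1 - 8*q - 8*√(6 + q))/(q + √(6 + q)))/(2*q) (L(q) = (q + (4 - 5 - 8*q - 8*√(6 + q))/(q + √(6 + q)))/(q + q) = (q + (-1 - 8*q - 8*√(6 + q))/(q + √(6 + q)))/((2*q)) = (q + (-1 - 8*q - 8*√(6 + q))/(q + √(6 + q)))*(1/(2*q)) = (q + (-1 - 8*q - 8*√(6 + q))/(q + √(6 + q)))/(2*q))
8 - 11*L(-5) = 8 - 11*(-1 - 8*(-5) - 8*√(6 - 5) - 5*(-5 + √(6 - 5)))/(2*(-5)*(-5 + √(6 - 5))) = 8 - 11*(-1)*(-1 + 40 - 8*√1 - 5*(-5 + √1))/(2*5*(-5 + √1)) = 8 - 11*(-1)*(-1 + 40 - 8*1 - 5*(-5 + 1))/(2*5*(-5 + 1)) = 8 - 11*(-1)*(-1 + 40 - 8 - 5*(-4))/(2*5*(-4)) = 8 - 11*(-1)*(-1)*(-1 + 40 - 8 + 20)/(2*5*4) = 8 - 11*(-1)*(-1)*51/(2*5*4) = 8 - 11*51/40 = 8 - 561/40 = -241/40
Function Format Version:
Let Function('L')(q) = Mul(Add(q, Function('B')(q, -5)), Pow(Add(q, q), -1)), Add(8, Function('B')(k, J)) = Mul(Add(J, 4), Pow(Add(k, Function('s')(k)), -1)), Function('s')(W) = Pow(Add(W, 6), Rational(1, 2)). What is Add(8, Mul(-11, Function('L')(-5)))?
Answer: Rational(-241, 40) ≈ -6.0250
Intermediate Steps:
Function('s')(W) = Pow(Add(6, W), Rational(1, 2))
Function('B')(k, J) = Add(-8, Mul(Pow(Add(k, Pow(Add(6, k), Rational(1, 2))), -1), Add(4, J))) (Function('B')(k, J) = Add(-8, Mul(Add(J, 4), Pow(Add(k, Pow(Add(6, k), Rational(1, 2))), -1))) = Add(-8, Mul(Add(4, J), Pow(Add(k, Pow(Add(6, k), Rational(1, 2))), -1))) = Add(-8, Mul(Pow(Add(k, Pow(Add(6, k), Rational(1, 2))), -1), Add(4, J))))
Function('L')(q) = Mul(Rational(1, 2), Pow(q, -1), Add(q, Mul(Pow(Add(q, Pow(Add(6, q), Rational(1, 2))), -1), Add(-1, Mul(-8, q), Mul(-8, Pow(Add(6, q), Rational(1, 2))))))) (Function('L')(q) = Mul(Add(q, Mul(Pow(Add(q, Pow(Add(6, q), Rational(1, 2))), -1), Add(4, -5, Mul(-8, q), Mul(-8, Pow(Add(6, q), Rational(1, 2)))))), Pow(Add(q, q), -1)) = Mul(Add(q, Mul(Pow(Add(q, Pow(Add(6, q), Rational(1, 2))), -1), Add(-1, Mul(-8, q), Mul(-8, Pow(Add(6, q), Rational(1, 2)))))), Pow(Mul(2, q), -1)) = Mul(Add(q, Mul(Pow(Add(q, Pow(Add(6, q), Rational(1, 2))), -1), Add(-1, Mul(-8, q), Mul(-8, Pow(Add(6, q), Rational(1, 2)))))), Mul(Rational(1, 2), Pow(q, -1))) = Mul(Rational(1, 2), Pow(q, -1), Add(q, Mul(Pow(Add(q, Pow(Add(6, q), Rational(1, 2))), -1), Add(-1, Mul(-8, q), Mul(-8, Pow(Add(6, q), Rational(1, 2))))))))
Add(8, Mul(-11, Function('L')(-5))) = Add(8, Mul(-11, Mul(Rational(1, 2), Pow(-5, -1), Pow(Add(-5, Pow(Add(6, -5), Rational(1, 2))), -1), Add(-1, Mul(-8, -5), Mul(-8, Pow(Add(6, -5), Rational(1, 2))), Mul(-5, Add(-5, Pow(Add(6, -5), Rational(1, 2)))))))) = Add(8, Mul(-11, Mul(Rational(1, 2), Rational(-1, 5), Pow(Add(-5, Pow(1, Rational(1, 2))), -1), Add(-1, 40, Mul(-8, Pow(1, Rational(1, 2))), Mul(-5, Add(-5, Pow(1, Rational(1, 2)))))))) = Add(8, Mul(-11, Mul(Rational(1, 2), Rational(-1, 5), Pow(Add(-5, 1), -1), Add(-1, 40, Mul(-8, 1), Mul(-5, Add(-5, 1)))))) = Add(8, Mul(-11, Mul(Rational(1, 2), Rational(-1, 5), Pow(-4, -1), Add(-1, 40, -8, Mul(-5, -4))))) = Add(8, Mul(-11, Mul(Rational(1, 2), Rational(-1, 5), Rational(-1, 4), Add(-1, 40, -8, 20)))) = Add(8, Mul(-11, Mul(Rational(1, 2), Rational(-1, 5), Rational(-1, 4), 51))) = Add(8, Mul(-11, Rational(51, 40))) = Add(8, Rational(-561, 40)) = Rational(-241, 40)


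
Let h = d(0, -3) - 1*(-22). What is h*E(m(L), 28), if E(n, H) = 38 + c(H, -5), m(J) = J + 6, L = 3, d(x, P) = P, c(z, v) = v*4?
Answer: 342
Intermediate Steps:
c(z, v) = 4*v
m(J) = 6 + J
h = 19 (h = -3 - 1*(-22) = -3 + 22 = 19)
E(n, H) = 18 (E(n, H) = 38 + 4*(-5) = 38 - 20 = 18)
h*E(m(L), 28) = 19*18 = 342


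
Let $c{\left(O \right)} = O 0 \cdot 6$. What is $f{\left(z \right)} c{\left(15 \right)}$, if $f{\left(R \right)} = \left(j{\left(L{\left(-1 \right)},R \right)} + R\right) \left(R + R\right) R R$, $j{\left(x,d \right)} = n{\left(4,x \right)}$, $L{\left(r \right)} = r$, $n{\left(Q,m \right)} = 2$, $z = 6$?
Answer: $0$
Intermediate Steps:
$c{\left(O \right)} = 0$ ($c{\left(O \right)} = 0 \cdot 6 = 0$)
$j{\left(x,d \right)} = 2$
$f{\left(R \right)} = 2 R^{3} \left(2 + R\right)$ ($f{\left(R \right)} = \left(2 + R\right) \left(R + R\right) R R = \left(2 + R\right) 2 R R R = \left(2 + R\right) 2 R^{2} R = \left(2 + R\right) 2 R^{3} = 2 R^{3} \left(2 + R\right)$)
$f{\left(z \right)} c{\left(15 \right)} = 2 \cdot 6^{3} \left(2 + 6\right) 0 = 2 \cdot 216 \cdot 8 \cdot 0 = 3456 \cdot 0 = 0$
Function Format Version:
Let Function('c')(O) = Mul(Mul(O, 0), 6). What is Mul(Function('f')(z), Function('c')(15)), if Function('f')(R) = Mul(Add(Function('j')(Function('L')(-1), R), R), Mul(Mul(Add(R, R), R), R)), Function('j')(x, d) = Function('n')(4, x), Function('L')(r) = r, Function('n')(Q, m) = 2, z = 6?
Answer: 0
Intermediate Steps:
Function('c')(O) = 0 (Function('c')(O) = Mul(0, 6) = 0)
Function('j')(x, d) = 2
Function('f')(R) = Mul(2, Pow(R, 3), Add(2, R)) (Function('f')(R) = Mul(Add(2, R), Mul(Mul(Add(R, R), R), R)) = Mul(Add(2, R), Mul(Mul(Mul(2, R), R), R)) = Mul(Add(2, R), Mul(Mul(2, Pow(R, 2)), R)) = Mul(Add(2, R), Mul(2, Pow(R, 3))) = Mul(2, Pow(R, 3), Add(2, R)))
Mul(Function('f')(z), Function('c')(15)) = Mul(Mul(2, Pow(6, 3), Add(2, 6)), 0) = Mul(Mul(2, 216, 8), 0) = Mul(3456, 0) = 0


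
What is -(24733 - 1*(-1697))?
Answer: -26430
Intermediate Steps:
-(24733 - 1*(-1697)) = -(24733 + 1697) = -1*26430 = -26430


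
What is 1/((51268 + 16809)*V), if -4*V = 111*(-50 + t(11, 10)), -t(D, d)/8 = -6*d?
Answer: -2/1624657605 ≈ -1.2310e-9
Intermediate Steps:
t(D, d) = 48*d (t(D, d) = -(-48)*d = 48*d)
V = -23865/2 (V = -111*(-50 + 48*10)/4 = -111*(-50 + 480)/4 = -111*430/4 = -¼*47730 = -23865/2 ≈ -11933.)
1/((51268 + 16809)*V) = 1/((51268 + 16809)*(-23865/2)) = -2/23865/68077 = (1/68077)*(-2/23865) = -2/1624657605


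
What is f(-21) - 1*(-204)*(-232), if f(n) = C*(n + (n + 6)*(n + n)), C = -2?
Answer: -48546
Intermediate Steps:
f(n) = -2*n - 4*n*(6 + n) (f(n) = -2*(n + (n + 6)*(n + n)) = -2*(n + (6 + n)*(2*n)) = -2*(n + 2*n*(6 + n)) = -2*n - 4*n*(6 + n))
f(-21) - 1*(-204)*(-232) = -2*(-21)*(13 + 2*(-21)) - 1*(-204)*(-232) = -2*(-21)*(13 - 42) + 204*(-232) = -2*(-21)*(-29) - 47328 = -1218 - 47328 = -48546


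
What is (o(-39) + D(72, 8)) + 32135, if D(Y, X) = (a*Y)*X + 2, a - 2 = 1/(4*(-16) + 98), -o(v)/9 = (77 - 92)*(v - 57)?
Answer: 345881/17 ≈ 20346.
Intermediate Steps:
o(v) = -7695 + 135*v (o(v) = -9*(77 - 92)*(v - 57) = -(-135)*(-57 + v) = -9*(855 - 15*v) = -7695 + 135*v)
a = 69/34 (a = 2 + 1/(4*(-16) + 98) = 2 + 1/(-64 + 98) = 2 + 1/34 = 69/34 ≈ 2.0294)
D(Y, X) = 2 + 69*X*Y/34 (D(Y, X) = (69*Y/34)*X + 2 = 69*X*Y/34 + 2 = 2 + 69*X*Y/34)
(o(-39) + D(72, 8)) + 32135 = ((-7695 + 135*(-39)) + (2 + (69/34)*8*72)) + 32135 = ((-7695 - 5265) + (2 + 19872/17)) + 32135 = (-12960 + 19906/17) + 32135 = -200414/17 + 32135 = 345881/17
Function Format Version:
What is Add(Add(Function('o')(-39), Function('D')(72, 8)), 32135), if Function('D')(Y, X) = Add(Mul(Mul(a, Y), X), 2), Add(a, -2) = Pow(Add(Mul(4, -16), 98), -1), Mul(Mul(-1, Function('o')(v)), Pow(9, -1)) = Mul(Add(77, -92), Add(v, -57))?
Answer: Rational(345881, 17) ≈ 20346.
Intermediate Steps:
Function('o')(v) = Add(-7695, Mul(135, v)) (Function('o')(v) = Mul(-9, Mul(Add(77, -92), Add(v, -57))) = Mul(-9, Mul(-15, Add(-57, v))) = Mul(-9, Add(855, Mul(-15, v))) = Add(-7695, Mul(135, v)))
a = Rational(69, 34) (a = Add(2, Pow(Add(Mul(4, -16), 98), -1)) = Add(2, Pow(Add(-64, 98), -1)) = Add(2, Pow(34, -1)) = Add(2, Rational(1, 34)) = Rational(69, 34) ≈ 2.0294)
Function('D')(Y, X) = Add(2, Mul(Rational(69, 34), X, Y)) (Function('D')(Y, X) = Add(Mul(Mul(Rational(69, 34), Y), X), 2) = Add(Mul(Rational(69, 34), X, Y), 2) = Add(2, Mul(Rational(69, 34), X, Y)))
Add(Add(Function('o')(-39), Function('D')(72, 8)), 32135) = Add(Add(Add(-7695, Mul(135, -39)), Add(2, Mul(Rational(69, 34), 8, 72))), 32135) = Add(Add(Add(-7695, -5265), Add(2, Rational(19872, 17))), 32135) = Add(Add(-12960, Rational(19906, 17)), 32135) = Add(Rational(-200414, 17), 32135) = Rational(345881, 17)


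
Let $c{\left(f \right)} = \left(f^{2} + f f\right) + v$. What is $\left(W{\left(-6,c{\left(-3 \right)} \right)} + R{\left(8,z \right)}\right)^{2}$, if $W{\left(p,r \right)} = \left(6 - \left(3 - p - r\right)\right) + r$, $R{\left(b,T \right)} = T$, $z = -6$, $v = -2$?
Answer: $529$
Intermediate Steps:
$c{\left(f \right)} = -2 + 2 f^{2}$ ($c{\left(f \right)} = \left(f^{2} + f f\right) - 2 = \left(f^{2} + f^{2}\right) - 2 = 2 f^{2} - 2 = -2 + 2 f^{2}$)
$W{\left(p,r \right)} = 3 + p + 2 r$ ($W{\left(p,r \right)} = \left(6 + \left(-3 + p + r\right)\right) + r = \left(3 + p + r\right) + r = 3 + p + 2 r$)
$\left(W{\left(-6,c{\left(-3 \right)} \right)} + R{\left(8,z \right)}\right)^{2} = \left(\left(3 - 6 + 2 \left(-2 + 2 \left(-3\right)^{2}\right)\right) - 6\right)^{2} = \left(\left(3 - 6 + 2 \left(-2 + 2 \cdot 9\right)\right) - 6\right)^{2} = \left(\left(3 - 6 + 2 \left(-2 + 18\right)\right) - 6\right)^{2} = \left(\left(3 - 6 + 2 \cdot 16\right) - 6\right)^{2} = \left(\left(3 - 6 + 32\right) - 6\right)^{2} = \left(29 - 6\right)^{2} = 23^{2} = 529$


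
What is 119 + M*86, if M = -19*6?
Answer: -9685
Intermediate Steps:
M = -114
119 + M*86 = 119 - 114*86 = 119 - 9804 = -9685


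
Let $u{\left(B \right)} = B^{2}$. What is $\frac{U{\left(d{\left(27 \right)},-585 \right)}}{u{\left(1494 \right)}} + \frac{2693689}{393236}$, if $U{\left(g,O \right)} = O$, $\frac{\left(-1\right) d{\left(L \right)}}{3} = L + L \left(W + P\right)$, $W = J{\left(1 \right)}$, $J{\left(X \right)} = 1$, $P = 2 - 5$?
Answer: $\frac{41751255401}{6095256309} \approx 6.8498$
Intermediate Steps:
$P = -3$
$W = 1$
$d{\left(L \right)} = 3 L$ ($d{\left(L \right)} = - 3 \left(L + L \left(1 - 3\right)\right) = - 3 \left(L + L \left(-2\right)\right) = - 3 \left(L - 2 L\right) = - 3 \left(- L\right) = 3 L$)
$\frac{U{\left(d{\left(27 \right)},-585 \right)}}{u{\left(1494 \right)}} + \frac{2693689}{393236} = - \frac{585}{1494^{2}} + \frac{2693689}{393236} = - \frac{585}{2232036} + 2693689 \cdot \frac{1}{393236} = \left(-585\right) \frac{1}{2232036} + \frac{2693689}{393236} = - \frac{65}{248004} + \frac{2693689}{393236} = \frac{41751255401}{6095256309}$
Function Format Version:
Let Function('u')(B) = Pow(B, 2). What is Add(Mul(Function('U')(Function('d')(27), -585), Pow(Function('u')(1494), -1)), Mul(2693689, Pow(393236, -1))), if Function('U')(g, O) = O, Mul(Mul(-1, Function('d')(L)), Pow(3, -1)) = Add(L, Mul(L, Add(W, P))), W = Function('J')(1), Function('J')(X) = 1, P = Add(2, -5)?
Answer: Rational(41751255401, 6095256309) ≈ 6.8498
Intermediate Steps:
P = -3
W = 1
Function('d')(L) = Mul(3, L) (Function('d')(L) = Mul(-3, Add(L, Mul(L, Add(1, -3)))) = Mul(-3, Add(L, Mul(L, -2))) = Mul(-3, Add(L, Mul(-2, L))) = Mul(-3, Mul(-1, L)) = Mul(3, L))
Add(Mul(Function('U')(Function('d')(27), -585), Pow(Function('u')(1494), -1)), Mul(2693689, Pow(393236, -1))) = Add(Mul(-585, Pow(Pow(1494, 2), -1)), Mul(2693689, Pow(393236, -1))) = Add(Mul(-585, Pow(2232036, -1)), Mul(2693689, Rational(1, 393236))) = Add(Mul(-585, Rational(1, 2232036)), Rational(2693689, 393236)) = Add(Rational(-65, 248004), Rational(2693689, 393236)) = Rational(41751255401, 6095256309)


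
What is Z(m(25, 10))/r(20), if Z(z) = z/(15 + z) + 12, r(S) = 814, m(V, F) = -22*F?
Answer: 268/16687 ≈ 0.016060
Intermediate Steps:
Z(z) = 12 + z/(15 + z) (Z(z) = z/(15 + z) + 12 = 12 + z/(15 + z))
Z(m(25, 10))/r(20) = ((180 + 13*(-22*10))/(15 - 22*10))/814 = ((180 + 13*(-220))/(15 - 220))*(1/814) = ((180 - 2860)/(-205))*(1/814) = -1/205*(-2680)*(1/814) = (536/41)*(1/814) = 268/16687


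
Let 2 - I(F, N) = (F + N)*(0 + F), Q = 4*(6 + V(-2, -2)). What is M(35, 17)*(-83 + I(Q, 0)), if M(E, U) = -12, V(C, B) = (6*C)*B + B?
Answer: 151500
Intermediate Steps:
V(C, B) = B + 6*B*C (V(C, B) = 6*B*C + B = B + 6*B*C)
Q = 112 (Q = 4*(6 - 2*(1 + 6*(-2))) = 4*(6 - 2*(1 - 12)) = 4*(6 - 2*(-11)) = 4*(6 + 22) = 4*28 = 112)
I(F, N) = 2 - F*(F + N) (I(F, N) = 2 - (F + N)*(0 + F) = 2 - (F + N)*F = 2 - F*(F + N))
M(35, 17)*(-83 + I(Q, 0)) = -12*(-83 + (2 - 1*112² - 1*112*0)) = -12*(-83 + (2 - 1*12544 + 0)) = -12*(-83 + (2 - 12544 + 0)) = -12*(-83 - 12542) = -12*(-12625) = 151500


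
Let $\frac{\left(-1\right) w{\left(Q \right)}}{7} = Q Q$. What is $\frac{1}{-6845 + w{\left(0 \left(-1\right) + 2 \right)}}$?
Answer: $- \frac{1}{6873} \approx -0.0001455$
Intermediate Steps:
$w{\left(Q \right)} = - 7 Q^{2}$ ($w{\left(Q \right)} = - 7 Q Q = - 7 Q^{2}$)
$\frac{1}{-6845 + w{\left(0 \left(-1\right) + 2 \right)}} = \frac{1}{-6845 - 7 \left(0 \left(-1\right) + 2\right)^{2}} = \frac{1}{-6845 - 7 \left(0 + 2\right)^{2}} = \frac{1}{-6845 - 7 \cdot 2^{2}} = \frac{1}{-6845 - 28} = \frac{1}{-6873} = - \frac{1}{6873}$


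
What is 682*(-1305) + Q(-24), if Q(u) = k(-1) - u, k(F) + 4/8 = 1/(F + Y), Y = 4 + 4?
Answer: -12459809/14 ≈ -8.8999e+5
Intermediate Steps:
Y = 8
k(F) = -1/2 + 1/(8 + F) (k(F) = -1/2 + 1/(F + 8) = -1/2 + 1/(8 + F))
Q(u) = -5/14 - u (Q(u) = (-6 - 1*(-1))/(2*(8 - 1)) - u = (1/2)*(-6 + 1)/7 - u = (1/2)*(1/7)*(-5) - u = -5/14 - u)
682*(-1305) + Q(-24) = 682*(-1305) + (-5/14 - 1*(-24)) = -890010 + (-5/14 + 24) = -890010 + 331/14 = -12459809/14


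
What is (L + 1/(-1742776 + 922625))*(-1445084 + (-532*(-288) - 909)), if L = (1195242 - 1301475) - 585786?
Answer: 733728610910213990/820151 ≈ 8.9463e+11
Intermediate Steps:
L = -692019 (L = -106233 - 585786 = -692019)
(L + 1/(-1742776 + 922625))*(-1445084 + (-532*(-288) - 909)) = (-692019 + 1/(-1742776 + 922625))*(-1445084 + (-532*(-288) - 909)) = (-692019 + 1/(-820151))*(-1445084 + (153216 - 909)) = (-692019 - 1/820151)*(-1445084 + 152307) = -567560074870/820151*(-1292777) = 733728610910213990/820151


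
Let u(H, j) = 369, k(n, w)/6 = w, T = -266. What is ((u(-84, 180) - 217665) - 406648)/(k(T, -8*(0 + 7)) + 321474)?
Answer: -311972/160569 ≈ -1.9429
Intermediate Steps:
k(n, w) = 6*w
((u(-84, 180) - 217665) - 406648)/(k(T, -8*(0 + 7)) + 321474) = ((369 - 217665) - 406648)/(6*(-8*(0 + 7)) + 321474) = (-217296 - 406648)/(6*(-8*7) + 321474) = -623944/(6*(-56) + 321474) = -623944/(-336 + 321474) = -623944/321138 = -623944*1/321138 = -311972/160569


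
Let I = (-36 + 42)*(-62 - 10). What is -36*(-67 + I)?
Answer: 17964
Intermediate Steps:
I = -432 (I = 6*(-72) = -432)
-36*(-67 + I) = -36*(-67 - 432) = -36*(-499) = 17964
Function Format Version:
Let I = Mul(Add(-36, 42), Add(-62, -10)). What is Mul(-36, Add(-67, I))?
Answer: 17964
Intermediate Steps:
I = -432 (I = Mul(6, -72) = -432)
Mul(-36, Add(-67, I)) = Mul(-36, Add(-67, -432)) = Mul(-36, -499) = 17964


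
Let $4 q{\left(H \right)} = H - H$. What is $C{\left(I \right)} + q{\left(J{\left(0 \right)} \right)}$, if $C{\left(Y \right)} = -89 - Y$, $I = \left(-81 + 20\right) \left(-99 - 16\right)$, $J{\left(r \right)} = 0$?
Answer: $-7104$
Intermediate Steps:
$q{\left(H \right)} = 0$ ($q{\left(H \right)} = \frac{H - H}{4} = \frac{1}{4} \cdot 0 = 0$)
$I = 7015$ ($I = \left(-61\right) \left(-115\right) = 7015$)
$C{\left(I \right)} + q{\left(J{\left(0 \right)} \right)} = \left(-89 - 7015\right) + 0 = -7104 + 0 = -7104$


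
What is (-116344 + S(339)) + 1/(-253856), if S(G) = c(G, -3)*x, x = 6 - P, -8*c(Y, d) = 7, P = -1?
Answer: -29536177333/253856 ≈ -1.1635e+5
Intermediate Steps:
c(Y, d) = -7/8 (c(Y, d) = -⅛*7 = -7/8)
x = 7 (x = 6 - 1*(-1) = 6 + 1 = 7)
S(G) = -49/8 (S(G) = -7/8*7 = -49/8)
(-116344 + S(339)) + 1/(-253856) = (-116344 - 49/8) + 1/(-253856) = -930801/8 - 1/253856 = -29536177333/253856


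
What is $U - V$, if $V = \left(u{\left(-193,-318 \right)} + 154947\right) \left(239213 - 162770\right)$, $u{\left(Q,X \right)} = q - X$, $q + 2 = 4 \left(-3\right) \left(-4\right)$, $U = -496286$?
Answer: $-11872935059$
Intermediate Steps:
$q = 46$ ($q = -2 + 4 \left(-3\right) \left(-4\right) = -2 - -48 = -2 + 48 = 46$)
$u{\left(Q,X \right)} = 46 - X$
$V = 11872438773$ ($V = \left(\left(46 - -318\right) + 154947\right) \left(239213 - 162770\right) = \left(\left(46 + 318\right) + 154947\right) 76443 = \left(364 + 154947\right) 76443 = 155311 \cdot 76443 = 11872438773$)
$U - V = -496286 - 11872438773 = -11872935059$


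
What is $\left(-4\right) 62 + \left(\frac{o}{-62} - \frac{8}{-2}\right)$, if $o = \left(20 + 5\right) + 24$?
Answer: $- \frac{15177}{62} \approx -244.79$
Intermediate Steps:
$o = 49$ ($o = 25 + 24 = 49$)
$\left(-4\right) 62 + \left(\frac{o}{-62} - \frac{8}{-2}\right) = \left(-4\right) 62 + \left(\frac{49}{-62} - \frac{8}{-2}\right) = -248 + \left(49 \left(- \frac{1}{62}\right) - -4\right) = -248 + \left(- \frac{49}{62} + 4\right) = -248 + \frac{199}{62} = - \frac{15177}{62}$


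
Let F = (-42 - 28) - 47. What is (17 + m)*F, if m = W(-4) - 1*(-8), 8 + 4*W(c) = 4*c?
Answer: -2223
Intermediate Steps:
W(c) = -2 + c (W(c) = -2 + (4*c)/4 = -2 + c)
m = 2 (m = (-2 - 4) - 1*(-8) = -6 + 8 = 2)
F = -117 (F = -70 - 47 = -117)
(17 + m)*F = (17 + 2)*(-117) = 19*(-117) = -2223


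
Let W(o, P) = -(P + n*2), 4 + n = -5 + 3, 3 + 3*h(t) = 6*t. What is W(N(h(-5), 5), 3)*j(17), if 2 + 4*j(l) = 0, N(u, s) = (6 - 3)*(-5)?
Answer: -9/2 ≈ -4.5000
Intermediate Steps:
h(t) = -1 + 2*t (h(t) = -1 + (6*t)/3 = -1 + 2*t)
n = -6 (n = -4 + (-5 + 3) = -4 - 2 = -6)
N(u, s) = -15 (N(u, s) = 3*(-5) = -15)
j(l) = -½ (j(l) = -½ + (¼)*0 = -½ + 0 = -½)
W(o, P) = 12 - P (W(o, P) = -(P - 6*2) = -(P - 12) = -(-12 + P) = 12 - P)
W(N(h(-5), 5), 3)*j(17) = (12 - 1*3)*(-½) = (12 - 3)*(-½) = 9*(-½) = -9/2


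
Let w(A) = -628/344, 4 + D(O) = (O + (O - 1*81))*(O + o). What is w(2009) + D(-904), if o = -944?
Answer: 300214491/86 ≈ 3.4909e+6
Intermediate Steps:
D(O) = -4 + (-944 + O)*(-81 + 2*O) (D(O) = -4 + (O + (O - 1*81))*(O - 944) = -4 + (O + (O - 81))*(-944 + O) = -4 + (O + (-81 + O))*(-944 + O) = -4 + (-81 + 2*O)*(-944 + O) = -4 + (-944 + O)*(-81 + 2*O))
w(A) = -157/86 (w(A) = -628*1/344 = -157/86)
w(2009) + D(-904) = -157/86 + (76460 - 1969*(-904) + 2*(-904)**2) = -157/86 + (76460 + 1779976 + 2*817216) = -157/86 + (76460 + 1779976 + 1634432) = -157/86 + 3490868 = 300214491/86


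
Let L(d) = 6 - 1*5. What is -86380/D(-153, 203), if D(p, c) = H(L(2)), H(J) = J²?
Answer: -86380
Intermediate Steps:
L(d) = 1 (L(d) = 6 - 5 = 1)
D(p, c) = 1 (D(p, c) = 1² = 1)
-86380/D(-153, 203) = -86380/1 = -86380*1 = -86380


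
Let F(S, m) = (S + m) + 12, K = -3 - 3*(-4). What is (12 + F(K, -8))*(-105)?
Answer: -2625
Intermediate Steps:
K = 9 (K = -3 + 12 = 9)
F(S, m) = 12 + S + m
(12 + F(K, -8))*(-105) = (12 + (12 + 9 - 8))*(-105) = (12 + 13)*(-105) = 25*(-105) = -2625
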